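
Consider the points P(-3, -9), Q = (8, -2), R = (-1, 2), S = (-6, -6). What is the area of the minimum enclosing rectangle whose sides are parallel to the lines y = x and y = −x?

117

In coordinates u = x + y, v = x − y the rectangle is axis-aligned; the map (x,y)→(u,v) scales areas by 2.
u-values: -12, 6, 1, -12; range = 6 − (-12) = 18.
v-values: 6, 10, -3, 0; range = 10 − (-3) = 13.
Area = (18 × 13) / 2 = 117.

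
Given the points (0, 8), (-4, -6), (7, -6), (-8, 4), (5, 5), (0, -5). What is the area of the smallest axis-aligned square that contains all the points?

The bounding box has width 15 and height 14.
An axis-aligned square enclosing the set must have side ≥ max(width, height).
So the minimum side is max(15, 14) = 15.
Area = 15² = 225.

225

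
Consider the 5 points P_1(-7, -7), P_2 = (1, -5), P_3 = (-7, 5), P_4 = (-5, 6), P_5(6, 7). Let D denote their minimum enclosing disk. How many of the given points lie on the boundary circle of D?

2

The minimum enclosing circle of a finite set is fixed by two of the points (as a diameter) or three (as a circumcircle).
The farthest pair is P_1–P_5 with squared distance 365. The circle on this segment as diameter has centre (-0.5, 0) and r² = 365/4 = 91.25.
Check P_2: distance² to centre = 27.25 ≤ 91.25, so it lies inside.
All remaining points lie in this disk, and no smaller disk contains both endpoints, so this is the minimum enclosing circle.
The points at distance exactly r from the centre are P_1, P_5 — 2 points.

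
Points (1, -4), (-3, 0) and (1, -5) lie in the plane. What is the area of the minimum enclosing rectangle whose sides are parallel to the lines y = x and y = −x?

4.5

In coordinates u = x + y, v = x − y the rectangle is axis-aligned; the map (x,y)→(u,v) scales areas by 2.
u-values: -3, -3, -4; range = -3 − (-4) = 1.
v-values: 5, -3, 6; range = 6 − (-3) = 9.
Area = (1 × 9) / 2 = 4.5.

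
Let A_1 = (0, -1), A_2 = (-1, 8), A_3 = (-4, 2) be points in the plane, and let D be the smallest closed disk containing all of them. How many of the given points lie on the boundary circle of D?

2

Side lengths²: A_1A_2² = 82, A_1A_3² = 25, A_2A_3² = 45.
Since A_1A_2² = 82 ≥ 45 + 25 = 70, the angle opposite A_1A_2 is not acute, so the smallest enclosing circle has A_1A_2 as diameter.
Centre = midpoint of A_1A_2 = (-0.5, 3.5), r² = 82/4 = 20.5.
The points at distance exactly r from the centre are A_1, A_2 — 2 points.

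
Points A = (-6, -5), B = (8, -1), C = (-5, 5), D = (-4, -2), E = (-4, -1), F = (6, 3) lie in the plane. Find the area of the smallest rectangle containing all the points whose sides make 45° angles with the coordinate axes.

In coordinates u = x + y, v = x − y the rectangle is axis-aligned; the map (x,y)→(u,v) scales areas by 2.
u-values: -11, 7, 0, -6, -5, 9; range = 9 − (-11) = 20.
v-values: -1, 9, -10, -2, -3, 3; range = 9 − (-10) = 19.
Area = (20 × 19) / 2 = 190.

190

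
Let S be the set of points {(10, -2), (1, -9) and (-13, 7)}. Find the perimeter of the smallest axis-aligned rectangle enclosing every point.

Width = max x − min x = 10 − (-13) = 23.
Height = max y − min y = 7 − (-9) = 16.
Perimeter = 2(23 + 16) = 78.

78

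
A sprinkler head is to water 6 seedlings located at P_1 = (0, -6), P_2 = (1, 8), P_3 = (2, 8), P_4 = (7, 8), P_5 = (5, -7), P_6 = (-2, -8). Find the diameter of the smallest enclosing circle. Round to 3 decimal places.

18.358

A smallest enclosing disk is always determined by at most three of the input points on its boundary.
The farthest pair is P_4–P_6 with squared distance 337. The circle on this segment as diameter has centre (2.5, 0) and r² = 337/4 = 84.25.
Check P_1: distance² to centre = 42.25 ≤ 84.25, so it lies inside.
All remaining points lie in this disk, and no smaller disk contains both endpoints, so this is the minimum enclosing circle.
Diameter = 2r = 2√(84.25) ≈ 18.358.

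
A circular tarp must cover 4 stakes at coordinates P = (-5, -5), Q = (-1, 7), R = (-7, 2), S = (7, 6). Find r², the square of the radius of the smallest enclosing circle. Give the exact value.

66.25

A smallest enclosing disk is always determined by at most three of the input points on its boundary.
The farthest pair is P–S with squared distance 265. The circle on this segment as diameter has centre (1, 0.5) and r² = 265/4 = 66.25.
Check Q: distance² to centre = 46.25 ≤ 66.25, so it lies inside.
All remaining points lie in this disk, and no smaller disk contains both endpoints, so this is the minimum enclosing circle.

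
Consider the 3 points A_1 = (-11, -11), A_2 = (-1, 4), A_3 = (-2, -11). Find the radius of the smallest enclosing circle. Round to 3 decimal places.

9.014

Side lengths²: A_1A_2² = 325, A_1A_3² = 81, A_2A_3² = 226.
Since A_1A_2² = 325 ≥ 226 + 81 = 307, the angle opposite A_1A_2 is not acute, so the smallest enclosing circle has A_1A_2 as diameter.
Centre = midpoint of A_1A_2 = (-6, -3.5), r² = 325/4 = 81.25.
r = √(81.25) ≈ 9.014.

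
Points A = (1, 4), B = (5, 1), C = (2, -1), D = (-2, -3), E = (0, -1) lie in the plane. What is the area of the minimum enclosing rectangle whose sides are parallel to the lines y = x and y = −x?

38.5

In coordinates u = x + y, v = x − y the rectangle is axis-aligned; the map (x,y)→(u,v) scales areas by 2.
u-values: 5, 6, 1, -5, -1; range = 6 − (-5) = 11.
v-values: -3, 4, 3, 1, 1; range = 4 − (-3) = 7.
Area = (11 × 7) / 2 = 38.5.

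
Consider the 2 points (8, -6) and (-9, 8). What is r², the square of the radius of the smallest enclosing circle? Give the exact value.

121.25

The smallest circle enclosing two points has them as diameter endpoints.
Centre = midpoint = (-0.5, 1); r² = |(8, -6)−(-9, 8)|²/4 = 485/4 = 121.25.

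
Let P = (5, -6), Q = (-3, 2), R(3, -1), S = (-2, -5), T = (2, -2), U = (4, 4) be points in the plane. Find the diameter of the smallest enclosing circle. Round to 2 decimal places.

By Welzl's lemma the MEC is supported by two points (diametrically opposite) or three points (on a circumcircle).
The minimum enclosing circle is determined by three boundary points: P, Q, U.
Their circumcentre is (31/18, -23/18) with r² = 5353/162.
The farthest remaining point S is at distance² 4489/162 ≤ 5353/162.
Diameter = 2r = 2√(5353/162) ≈ 11.50.

11.50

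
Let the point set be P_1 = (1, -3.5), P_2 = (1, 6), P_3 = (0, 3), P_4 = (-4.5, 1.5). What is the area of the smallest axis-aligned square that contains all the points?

90.25

The bounding box has width 5.5 and height 9.5.
An axis-aligned square enclosing the set must have side ≥ max(width, height).
So the minimum side is max(5.5, 9.5) = 9.5.
Area = 9.5² = 90.25.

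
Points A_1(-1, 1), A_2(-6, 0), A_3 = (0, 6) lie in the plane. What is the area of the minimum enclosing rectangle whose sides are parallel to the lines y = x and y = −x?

24

In coordinates u = x + y, v = x − y the rectangle is axis-aligned; the map (x,y)→(u,v) scales areas by 2.
u-values: 0, -6, 6; range = 6 − (-6) = 12.
v-values: -2, -6, -6; range = -2 − (-6) = 4.
Area = (12 × 4) / 2 = 24.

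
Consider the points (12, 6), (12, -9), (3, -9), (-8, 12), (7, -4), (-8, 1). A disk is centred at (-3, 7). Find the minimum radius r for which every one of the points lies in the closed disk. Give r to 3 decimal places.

21.932

The required radius is the distance from (-3, 7) to the farthest point.
Squared distances: 226, 481, 292, 50, 221, 61.
Maximum is 481, attained at (12, -9).
r = √481 ≈ 21.932.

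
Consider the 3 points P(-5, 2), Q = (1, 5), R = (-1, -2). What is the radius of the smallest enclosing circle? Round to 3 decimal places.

Side lengths²: PQ² = 45, PR² = 32, QR² = 53.
Since QR² = 53 < 45 + 32 = 77, the triangle is acute, so the smallest enclosing circle is the circumcircle.
Circumcentre = (-7/6, 11/6), r² = 265/18.
r = √(265/18) ≈ 3.837.

3.837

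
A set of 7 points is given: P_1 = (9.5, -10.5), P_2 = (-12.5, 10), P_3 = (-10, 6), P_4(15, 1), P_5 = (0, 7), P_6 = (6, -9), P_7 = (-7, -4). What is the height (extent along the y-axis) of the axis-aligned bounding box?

20.5

max y = 10, min y = -10.5, so height = 20.5.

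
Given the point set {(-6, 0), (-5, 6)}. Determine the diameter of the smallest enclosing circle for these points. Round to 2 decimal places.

The smallest circle enclosing two points has them as diameter endpoints.
Centre = midpoint = (-5.5, 3); r² = |(-6, 0)−(-5, 6)|²/4 = 37/4 = 9.25.
Diameter = 2r = 2√(9.25) ≈ 6.08.

6.08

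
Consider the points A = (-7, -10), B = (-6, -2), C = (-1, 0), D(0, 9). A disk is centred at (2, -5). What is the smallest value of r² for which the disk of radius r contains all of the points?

The required radius is the distance from (2, -5) to the farthest point.
Squared distances: 106, 73, 34, 200.
Maximum is 200, attained at D.

200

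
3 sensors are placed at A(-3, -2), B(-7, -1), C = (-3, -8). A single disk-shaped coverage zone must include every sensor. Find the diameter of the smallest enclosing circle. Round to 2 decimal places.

8.06

Side lengths²: AB² = 17, AC² = 36, BC² = 65.
Since BC² = 65 ≥ 36 + 17 = 53, the angle opposite BC is not acute, so the smallest enclosing circle has BC as diameter.
Centre = midpoint of BC = (-5, -4.5), r² = 65/4 = 16.25.
Diameter = 2r = 2√(16.25) ≈ 8.06.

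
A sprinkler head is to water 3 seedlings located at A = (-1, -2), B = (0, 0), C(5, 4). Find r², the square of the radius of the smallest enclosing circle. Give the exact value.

Side lengths²: AB² = 5, AC² = 72, BC² = 41.
Since AC² = 72 ≥ 41 + 5 = 46, the angle opposite AC is not acute, so the smallest enclosing circle has AC as diameter.
Centre = midpoint of AC = (2, 1), r² = 72/4 = 18.

18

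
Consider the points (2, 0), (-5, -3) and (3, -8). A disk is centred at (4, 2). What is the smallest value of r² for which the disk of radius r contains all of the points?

106

The required radius is the distance from (4, 2) to the farthest point.
Squared distances: 8, 106, 101.
Maximum is 106, attained at (-5, -3).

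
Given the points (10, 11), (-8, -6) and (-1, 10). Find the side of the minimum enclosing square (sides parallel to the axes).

The bounding box has width 18 and height 17.
An axis-aligned square enclosing the set must have side ≥ max(width, height).
So the minimum side is max(18, 17) = 18.

18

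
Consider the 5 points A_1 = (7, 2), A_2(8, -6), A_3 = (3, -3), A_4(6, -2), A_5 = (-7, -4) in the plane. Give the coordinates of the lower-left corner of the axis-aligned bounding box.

x-range [-7, 8], y-range [-6, 2].
The lower-left corner is (-7, -6).

(-7, -6)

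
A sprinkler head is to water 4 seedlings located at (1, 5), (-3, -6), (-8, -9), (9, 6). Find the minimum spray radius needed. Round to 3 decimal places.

The farthest pair is (-8, -9)–(9, 6) with squared distance 514. The circle on this segment as diameter has centre (0.5, -1.5) and r² = 514/4 = 128.5.
Check (1, 5): distance² to centre = 42.5 ≤ 128.5, so it lies inside.
All remaining points lie in this disk, and no smaller disk contains both endpoints, so this is the minimum enclosing circle.
r = √(128.5) ≈ 11.336.

11.336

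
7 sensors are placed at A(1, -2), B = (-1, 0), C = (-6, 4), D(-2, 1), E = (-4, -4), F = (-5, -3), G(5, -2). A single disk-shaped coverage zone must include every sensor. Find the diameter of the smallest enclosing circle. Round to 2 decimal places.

12.53

The farthest pair is C–G with squared distance 157. The circle on this segment as diameter has centre (-0.5, 1) and r² = 157/4 = 39.25.
Check A: distance² to centre = 11.25 ≤ 39.25, so it lies inside.
All remaining points lie in this disk, and no smaller disk contains both endpoints, so this is the minimum enclosing circle.
Diameter = 2r = 2√(39.25) ≈ 12.53.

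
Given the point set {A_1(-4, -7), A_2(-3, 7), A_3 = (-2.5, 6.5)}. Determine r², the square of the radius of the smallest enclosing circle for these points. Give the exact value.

49.25

Side lengths²: A_1A_2² = 197, A_1A_3² = 184.5, A_2A_3² = 0.5.
Since A_1A_2² = 197 ≥ 184.5 + 0.5 = 185, the angle opposite A_1A_2 is not acute, so the smallest enclosing circle has A_1A_2 as diameter.
Centre = midpoint of A_1A_2 = (-3.5, 0), r² = 197/4 = 49.25.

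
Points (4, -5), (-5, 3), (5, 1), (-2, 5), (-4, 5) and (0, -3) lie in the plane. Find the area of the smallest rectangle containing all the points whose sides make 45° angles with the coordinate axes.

81

In coordinates u = x + y, v = x − y the rectangle is axis-aligned; the map (x,y)→(u,v) scales areas by 2.
u-values: -1, -2, 6, 3, 1, -3; range = 6 − (-3) = 9.
v-values: 9, -8, 4, -7, -9, 3; range = 9 − (-9) = 18.
Area = (9 × 18) / 2 = 81.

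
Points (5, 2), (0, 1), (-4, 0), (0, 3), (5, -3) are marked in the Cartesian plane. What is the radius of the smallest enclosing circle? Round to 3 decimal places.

4.859

By Welzl's lemma the MEC is supported by two points (diametrically opposite) or three points (on a circumcircle).
The minimum enclosing circle is determined by three boundary points: (5, 2), (-4, 0), (5, -3).
Their circumcentre is (5/6, -0.5) with r² = 425/18.
The farthest remaining point (0, 3) is at distance² 233/18 ≤ 425/18.
r = √(425/18) ≈ 4.859.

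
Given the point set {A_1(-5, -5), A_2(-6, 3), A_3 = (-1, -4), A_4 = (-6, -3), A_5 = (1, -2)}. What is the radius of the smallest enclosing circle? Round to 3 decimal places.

The minimum enclosing circle of a finite set is fixed by two of the points (as a diameter) or three (as a circumcircle).
The minimum enclosing circle is determined by three boundary points: A_1, A_2, A_5.
Their circumcentre is (-115/34, -25/34) with r² = 12025/578.
The farthest remaining point A_3 is at distance² 9441/578 ≤ 12025/578.
r = √(12025/578) ≈ 4.561.

4.561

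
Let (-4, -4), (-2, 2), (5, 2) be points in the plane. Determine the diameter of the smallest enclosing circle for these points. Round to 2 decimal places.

Call the three points A, B, C in the order given.
Side lengths²: AB² = 40, AC² = 117, BC² = 49.
Since AC² = 117 ≥ 49 + 40 = 89, the angle opposite AC is not acute, so the smallest enclosing circle has AC as diameter.
Centre = midpoint of AC = (0.5, -1), r² = 117/4 = 29.25.
Diameter = 2r = 2√(29.25) ≈ 10.82.

10.82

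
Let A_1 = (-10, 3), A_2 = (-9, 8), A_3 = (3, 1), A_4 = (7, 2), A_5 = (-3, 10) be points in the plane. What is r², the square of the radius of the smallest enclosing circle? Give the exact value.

137605/1849

The minimum enclosing circle of a finite set is fixed by two of the points (as a diameter) or three (as a circumcircle).
The minimum enclosing circle is determined by three boundary points: A_1, A_2, A_4.
Their circumcentre is (-61/43, 167/43) with r² = 137605/1849.
The farthest remaining point A_5 is at distance² 73793/1849 ≤ 137605/1849.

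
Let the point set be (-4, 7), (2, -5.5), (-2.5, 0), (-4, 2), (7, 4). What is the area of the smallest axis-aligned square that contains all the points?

The bounding box has width 11 and height 12.5.
An axis-aligned square enclosing the set must have side ≥ max(width, height).
So the minimum side is max(11, 12.5) = 12.5.
Area = 12.5² = 156.25.

156.25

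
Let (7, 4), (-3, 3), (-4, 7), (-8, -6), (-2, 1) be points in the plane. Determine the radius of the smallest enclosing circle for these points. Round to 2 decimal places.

By Welzl's lemma the MEC is supported by two points (diametrically opposite) or three points (on a circumcircle).
The farthest pair is (7, 4)–(-8, -6) with squared distance 325. The circle on this segment as diameter has centre (-0.5, -1) and r² = 325/4 = 81.25.
Check (-3, 3): distance² to centre = 22.25 ≤ 81.25, so it lies inside.
All remaining points lie in this disk, and no smaller disk contains both endpoints, so this is the minimum enclosing circle.
r = √(81.25) ≈ 9.01.

9.01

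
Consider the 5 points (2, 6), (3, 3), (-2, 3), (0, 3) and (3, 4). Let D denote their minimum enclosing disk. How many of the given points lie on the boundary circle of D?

The minimum enclosing circle is determined by three boundary points: (2, 6), (3, 3), (-2, 3).
Their circumcentre is (0.5, 23/6) with r² = 125/18.
The farthest remaining point (3, 4) is at distance² 113/18 ≤ 125/18.
The points at distance exactly r from the centre are (2, 6), (3, 3), (-2, 3) — 3 points.

3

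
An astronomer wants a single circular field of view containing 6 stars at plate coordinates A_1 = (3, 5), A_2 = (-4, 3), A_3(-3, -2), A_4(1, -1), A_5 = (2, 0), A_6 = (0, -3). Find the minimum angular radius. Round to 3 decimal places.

The farthest pair is A_1–A_3 with squared distance 85. The circle on this segment as diameter has centre (0, 1.5) and r² = 85/4 = 21.25.
Check A_2: distance² to centre = 18.25 ≤ 21.25, so it lies inside.
All remaining points lie in this disk, and no smaller disk contains both endpoints, so this is the minimum enclosing circle.
r = √(21.25) ≈ 4.610.

4.610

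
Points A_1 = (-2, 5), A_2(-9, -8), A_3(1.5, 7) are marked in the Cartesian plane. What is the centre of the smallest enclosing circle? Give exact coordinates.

(-3.75, -0.5)

Side lengths²: A_1A_2² = 218, A_1A_3² = 16.25, A_2A_3² = 335.25.
Since A_2A_3² = 335.25 ≥ 218 + 16.25 = 234.25, the angle opposite A_2A_3 is not acute, so the smallest enclosing circle has A_2A_3 as diameter.
Centre = midpoint of A_2A_3 = (-3.75, -0.5), r² = 335.25/4 = 83.8125.
Centre = (-3.75, -0.5).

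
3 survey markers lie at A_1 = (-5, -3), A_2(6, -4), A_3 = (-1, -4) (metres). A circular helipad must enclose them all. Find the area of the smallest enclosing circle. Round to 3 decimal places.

95.819

Side lengths²: A_1A_2² = 122, A_1A_3² = 17, A_2A_3² = 49.
Since A_1A_2² = 122 ≥ 49 + 17 = 66, the angle opposite A_1A_2 is not acute, so the smallest enclosing circle has A_1A_2 as diameter.
Centre = midpoint of A_1A_2 = (0.5, -3.5), r² = 122/4 = 30.5.
Area = π·r² = π·30.5 ≈ 95.819.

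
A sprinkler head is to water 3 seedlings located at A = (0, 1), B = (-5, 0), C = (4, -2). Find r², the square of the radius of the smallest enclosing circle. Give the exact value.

Side lengths²: AB² = 26, AC² = 25, BC² = 85.
Since BC² = 85 ≥ 26 + 25 = 51, the angle opposite BC is not acute, so the smallest enclosing circle has BC as diameter.
Centre = midpoint of BC = (-0.5, -1), r² = 85/4 = 21.25.

21.25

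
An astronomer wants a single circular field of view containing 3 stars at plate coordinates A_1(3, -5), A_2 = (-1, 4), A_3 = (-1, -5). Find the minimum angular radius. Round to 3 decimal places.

4.924

Side lengths²: A_1A_2² = 97, A_1A_3² = 16, A_2A_3² = 81.
Since A_1A_2² = 97 ≥ 81 + 16 = 97, the angle opposite A_1A_2 is not acute, so the smallest enclosing circle has A_1A_2 as diameter.
Centre = midpoint of A_1A_2 = (1, -0.5), r² = 97/4 = 24.25.
r = √(24.25) ≈ 4.924.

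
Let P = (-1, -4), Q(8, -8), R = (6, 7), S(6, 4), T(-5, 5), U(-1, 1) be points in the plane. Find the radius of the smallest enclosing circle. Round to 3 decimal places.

9.203

By Welzl's lemma the MEC is supported by two points (diametrically opposite) or three points (on a circumcircle).
The minimum enclosing circle is determined by three boundary points: Q, R, T.
Their circumcentre is (47/26, -31/26) with r² = 28625/338.
The farthest remaining point S is at distance² 15053/338 ≤ 28625/338.
r = √(28625/338) ≈ 9.203.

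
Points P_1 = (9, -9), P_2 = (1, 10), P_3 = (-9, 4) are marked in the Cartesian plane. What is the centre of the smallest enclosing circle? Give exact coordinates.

(13/14, -17/14)

Side lengths²: P_1P_2² = 425, P_1P_3² = 493, P_2P_3² = 136.
Since P_1P_3² = 493 < 425 + 136 = 561, the triangle is acute, so the smallest enclosing circle is the circumcircle.
Circumcentre = (13/14, -17/14), r² = 12325/98.
Centre = (13/14, -17/14).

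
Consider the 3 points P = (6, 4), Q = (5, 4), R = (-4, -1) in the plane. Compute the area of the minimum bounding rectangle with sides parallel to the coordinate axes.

x ranges over [-4, 6], width 10.
y ranges over [-1, 4], height 5.
Area = 10 × 5 = 50.

50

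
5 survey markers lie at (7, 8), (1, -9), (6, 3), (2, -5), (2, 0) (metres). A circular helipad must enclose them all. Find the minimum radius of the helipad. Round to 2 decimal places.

9.01

The minimum enclosing circle of a finite set is fixed by two of the points (as a diameter) or three (as a circumcircle).
The farthest pair is (7, 8)–(1, -9) with squared distance 325. The circle on this segment as diameter has centre (4, -0.5) and r² = 325/4 = 81.25.
Check (6, 3): distance² to centre = 16.25 ≤ 81.25, so it lies inside.
All remaining points lie in this disk, and no smaller disk contains both endpoints, so this is the minimum enclosing circle.
r = √(81.25) ≈ 9.01.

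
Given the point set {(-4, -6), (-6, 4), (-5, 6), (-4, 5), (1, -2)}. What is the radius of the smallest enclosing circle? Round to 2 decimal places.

A smallest enclosing disk is always determined by at most three of the input points on its boundary.
The farthest pair is (-4, -6)–(-5, 6) with squared distance 145. The circle on this segment as diameter has centre (-4.5, 0) and r² = 145/4 = 36.25.
Check (-6, 4): distance² to centre = 18.25 ≤ 36.25, so it lies inside.
All remaining points lie in this disk, and no smaller disk contains both endpoints, so this is the minimum enclosing circle.
r = √(36.25) ≈ 6.02.

6.02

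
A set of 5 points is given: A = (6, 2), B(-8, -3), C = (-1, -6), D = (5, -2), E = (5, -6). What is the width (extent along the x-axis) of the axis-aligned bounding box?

max x = 6, min x = -8, so width = 14.

14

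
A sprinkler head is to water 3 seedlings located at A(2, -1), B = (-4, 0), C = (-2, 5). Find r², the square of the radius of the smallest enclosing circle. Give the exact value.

Side lengths²: AB² = 37, AC² = 52, BC² = 29.
Since AC² = 52 < 37 + 29 = 66, the triangle is acute, so the smallest enclosing circle is the circumcircle.
Circumcentre = (-0.65625, 1.5625), r² = 13.6220703125.

13.6220703125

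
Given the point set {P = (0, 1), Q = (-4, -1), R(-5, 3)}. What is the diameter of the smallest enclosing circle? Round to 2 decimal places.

Side lengths²: PQ² = 20, PR² = 29, QR² = 17.
Since PR² = 29 < 20 + 17 = 37, the triangle is acute, so the smallest enclosing circle is the circumcircle.
Circumcentre = (-49/18, 13/9), r² = 2465/324.
Diameter = 2r = 2√(2465/324) ≈ 5.52.

5.52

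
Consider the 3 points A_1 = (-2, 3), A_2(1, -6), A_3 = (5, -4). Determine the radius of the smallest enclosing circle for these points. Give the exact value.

5

Side lengths²: A_1A_2² = 90, A_1A_3² = 98, A_2A_3² = 20.
Since A_1A_3² = 98 < 90 + 20 = 110, the triangle is acute, so the smallest enclosing circle is the circumcircle.
Circumcentre = (1, -1), r² = 25.
r = √25 = 5.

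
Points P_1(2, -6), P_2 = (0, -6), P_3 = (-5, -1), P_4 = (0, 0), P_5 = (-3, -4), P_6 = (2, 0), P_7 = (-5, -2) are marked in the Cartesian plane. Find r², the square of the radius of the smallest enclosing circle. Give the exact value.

The minimum enclosing circle is determined by three boundary points: P_1, P_3, P_6.
Their circumcentre is (-8/7, -3) with r² = 925/49.
The farthest remaining point P_7 is at distance² 778/49 ≤ 925/49.

925/49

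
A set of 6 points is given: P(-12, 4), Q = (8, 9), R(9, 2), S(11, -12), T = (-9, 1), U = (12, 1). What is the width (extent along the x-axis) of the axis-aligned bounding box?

max x = 12, min x = -12, so width = 24.

24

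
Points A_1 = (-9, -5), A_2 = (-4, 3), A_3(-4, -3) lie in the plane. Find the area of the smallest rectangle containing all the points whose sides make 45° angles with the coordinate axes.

In coordinates u = x + y, v = x − y the rectangle is axis-aligned; the map (x,y)→(u,v) scales areas by 2.
u-values: -14, -1, -7; range = -1 − (-14) = 13.
v-values: -4, -7, -1; range = -1 − (-7) = 6.
Area = (13 × 6) / 2 = 39.

39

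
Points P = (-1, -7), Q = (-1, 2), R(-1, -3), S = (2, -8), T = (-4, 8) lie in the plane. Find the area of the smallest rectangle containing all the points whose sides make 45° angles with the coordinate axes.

132

In coordinates u = x + y, v = x − y the rectangle is axis-aligned; the map (x,y)→(u,v) scales areas by 2.
u-values: -8, 1, -4, -6, 4; range = 4 − (-8) = 12.
v-values: 6, -3, 2, 10, -12; range = 10 − (-12) = 22.
Area = (12 × 22) / 2 = 132.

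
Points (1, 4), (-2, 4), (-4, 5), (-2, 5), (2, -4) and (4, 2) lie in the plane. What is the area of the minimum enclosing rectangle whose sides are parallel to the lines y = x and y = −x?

60

In coordinates u = x + y, v = x − y the rectangle is axis-aligned; the map (x,y)→(u,v) scales areas by 2.
u-values: 5, 2, 1, 3, -2, 6; range = 6 − (-2) = 8.
v-values: -3, -6, -9, -7, 6, 2; range = 6 − (-9) = 15.
Area = (8 × 15) / 2 = 60.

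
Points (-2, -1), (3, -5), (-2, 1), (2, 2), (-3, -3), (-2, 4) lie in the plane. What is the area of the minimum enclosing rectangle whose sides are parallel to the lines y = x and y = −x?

In coordinates u = x + y, v = x − y the rectangle is axis-aligned; the map (x,y)→(u,v) scales areas by 2.
u-values: -3, -2, -1, 4, -6, 2; range = 4 − (-6) = 10.
v-values: -1, 8, -3, 0, 0, -6; range = 8 − (-6) = 14.
Area = (10 × 14) / 2 = 70.

70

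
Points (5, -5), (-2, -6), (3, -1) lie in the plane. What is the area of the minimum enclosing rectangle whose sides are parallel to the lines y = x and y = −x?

In coordinates u = x + y, v = x − y the rectangle is axis-aligned; the map (x,y)→(u,v) scales areas by 2.
u-values: 0, -8, 2; range = 2 − (-8) = 10.
v-values: 10, 4, 4; range = 10 − 4 = 6.
Area = (10 × 6) / 2 = 30.

30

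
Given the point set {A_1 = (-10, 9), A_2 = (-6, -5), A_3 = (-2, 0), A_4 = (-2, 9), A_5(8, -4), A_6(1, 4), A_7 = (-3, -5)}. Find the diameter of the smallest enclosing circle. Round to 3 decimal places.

A smallest enclosing disk is always determined by at most three of the input points on its boundary.
The farthest pair is A_1–A_5 with squared distance 493. The circle on this segment as diameter has centre (-1, 2.5) and r² = 493/4 = 123.25.
Check A_2: distance² to centre = 81.25 ≤ 123.25, so it lies inside.
All remaining points lie in this disk, and no smaller disk contains both endpoints, so this is the minimum enclosing circle.
Diameter = 2r = 2√(123.25) ≈ 22.204.

22.204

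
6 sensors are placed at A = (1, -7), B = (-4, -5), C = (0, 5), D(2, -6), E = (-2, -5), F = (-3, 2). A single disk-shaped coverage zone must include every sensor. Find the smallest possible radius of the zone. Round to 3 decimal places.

6.021

By Welzl's lemma the MEC is supported by two points (diametrically opposite) or three points (on a circumcircle).
The farthest pair is A–C with squared distance 145. The circle on this segment as diameter has centre (0.5, -1) and r² = 145/4 = 36.25.
Check B: distance² to centre = 36.25 ≤ 36.25, so it lies inside.
All remaining points lie in this disk, and no smaller disk contains both endpoints, so this is the minimum enclosing circle.
r = √(36.25) ≈ 6.021.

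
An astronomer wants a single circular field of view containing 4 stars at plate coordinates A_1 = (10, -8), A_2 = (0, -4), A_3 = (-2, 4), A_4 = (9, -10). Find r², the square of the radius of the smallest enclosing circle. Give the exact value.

By Welzl's lemma the MEC is supported by two points (diametrically opposite) or three points (on a circumcircle).
The farthest pair is A_3–A_4 with squared distance 317. The circle on this segment as diameter has centre (3.5, -3) and r² = 317/4 = 79.25.
Check A_1: distance² to centre = 67.25 ≤ 79.25, so it lies inside.
All remaining points lie in this disk, and no smaller disk contains both endpoints, so this is the minimum enclosing circle.

79.25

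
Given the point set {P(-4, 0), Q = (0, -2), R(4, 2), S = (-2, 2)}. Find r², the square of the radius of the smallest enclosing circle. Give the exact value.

The farthest pair is P–R with squared distance 68. The circle on this segment as diameter has centre (0, 1) and r² = 68/4 = 17.
Check Q: distance² to centre = 9 ≤ 17, so it lies inside.
All remaining points lie in this disk, and no smaller disk contains both endpoints, so this is the minimum enclosing circle.

17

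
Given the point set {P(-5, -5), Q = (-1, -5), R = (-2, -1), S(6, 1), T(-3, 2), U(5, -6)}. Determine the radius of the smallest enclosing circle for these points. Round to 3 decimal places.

By Welzl's lemma the MEC is supported by two points (diametrically opposite) or three points (on a circumcircle).
The farthest pair is P–S with squared distance 157. The circle on this segment as diameter has centre (0.5, -2) and r² = 157/4 = 39.25.
Check Q: distance² to centre = 11.25 ≤ 39.25, so it lies inside.
All remaining points lie in this disk, and no smaller disk contains both endpoints, so this is the minimum enclosing circle.
r = √(39.25) ≈ 6.265.

6.265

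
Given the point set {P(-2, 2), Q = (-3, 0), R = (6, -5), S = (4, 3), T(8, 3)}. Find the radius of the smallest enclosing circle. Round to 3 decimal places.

5.902

By Welzl's lemma the MEC is supported by two points (diametrically opposite) or three points (on a circumcircle).
The minimum enclosing circle is determined by three boundary points: Q, R, T.
Their circumcentre is (119/41, 1/41) with r² = 58565/1681.
The farthest remaining point P is at distance² 46962/1681 ≤ 58565/1681.
r = √(58565/1681) ≈ 5.902.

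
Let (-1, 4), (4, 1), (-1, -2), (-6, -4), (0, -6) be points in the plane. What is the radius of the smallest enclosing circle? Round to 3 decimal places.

The minimum enclosing circle of a finite set is fixed by two of the points (as a diameter) or three (as a circumcircle).
The farthest pair is (4, 1)–(-6, -4) with squared distance 125. The circle on this segment as diameter has centre (-1, -1.5) and r² = 125/4 = 31.25.
Check (-1, 4): distance² to centre = 30.25 ≤ 31.25, so it lies inside.
All remaining points lie in this disk, and no smaller disk contains both endpoints, so this is the minimum enclosing circle.
r = √(31.25) ≈ 5.590.

5.590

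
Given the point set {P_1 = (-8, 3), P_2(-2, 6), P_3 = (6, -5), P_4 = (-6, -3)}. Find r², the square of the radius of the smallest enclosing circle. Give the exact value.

65

By Welzl's lemma the MEC is supported by two points (diametrically opposite) or three points (on a circumcircle).
The farthest pair is P_1–P_3 with squared distance 260. The circle on this segment as diameter has centre (-1, -1) and r² = 260/4 = 65.
Check P_2: distance² to centre = 50 ≤ 65, so it lies inside.
All remaining points lie in this disk, and no smaller disk contains both endpoints, so this is the minimum enclosing circle.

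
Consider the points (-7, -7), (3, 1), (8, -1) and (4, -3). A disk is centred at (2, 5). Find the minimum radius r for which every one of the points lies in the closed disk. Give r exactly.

15

The required radius is the distance from (2, 5) to the farthest point.
Squared distances: 225, 17, 72, 68.
Maximum is 225, attained at (-7, -7).
r = √225 = 15.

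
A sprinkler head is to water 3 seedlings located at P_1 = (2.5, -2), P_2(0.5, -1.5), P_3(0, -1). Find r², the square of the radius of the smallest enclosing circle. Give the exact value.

1.8125

Side lengths²: P_1P_2² = 4.25, P_1P_3² = 7.25, P_2P_3² = 0.5.
Since P_1P_3² = 7.25 ≥ 4.25 + 0.5 = 4.75, the angle opposite P_1P_3 is not acute, so the smallest enclosing circle has P_1P_3 as diameter.
Centre = midpoint of P_1P_3 = (1.25, -1.5), r² = 7.25/4 = 1.8125.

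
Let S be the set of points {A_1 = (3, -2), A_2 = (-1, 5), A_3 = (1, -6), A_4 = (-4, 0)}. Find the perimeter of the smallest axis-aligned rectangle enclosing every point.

Width = max x − min x = 3 − (-4) = 7.
Height = max y − min y = 5 − (-6) = 11.
Perimeter = 2(7 + 11) = 36.

36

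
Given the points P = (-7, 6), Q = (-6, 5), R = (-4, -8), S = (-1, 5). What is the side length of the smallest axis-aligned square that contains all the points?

The bounding box has width 6 and height 14.
An axis-aligned square enclosing the set must have side ≥ max(width, height).
So the minimum side is max(6, 14) = 14.

14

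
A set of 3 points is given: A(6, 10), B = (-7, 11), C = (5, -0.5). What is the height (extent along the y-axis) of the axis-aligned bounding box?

11.5

max y = 11, min y = -0.5, so height = 11.5.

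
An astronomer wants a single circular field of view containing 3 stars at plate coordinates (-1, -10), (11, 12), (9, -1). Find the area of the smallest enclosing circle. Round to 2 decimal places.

Call the three points A, B, C in the order given.
Side lengths²: AB² = 628, AC² = 181, BC² = 173.
Since AB² = 628 ≥ 181 + 173 = 354, the angle opposite AB is not acute, so the smallest enclosing circle has AB as diameter.
Centre = midpoint of AB = (5, 1), r² = 628/4 = 157.
Area = π·r² = π·157 ≈ 493.23.

493.23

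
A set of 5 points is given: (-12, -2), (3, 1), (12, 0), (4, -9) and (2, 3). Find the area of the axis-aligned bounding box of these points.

288

x ranges over [-12, 12], width 24.
y ranges over [-9, 3], height 12.
Area = 24 × 12 = 288.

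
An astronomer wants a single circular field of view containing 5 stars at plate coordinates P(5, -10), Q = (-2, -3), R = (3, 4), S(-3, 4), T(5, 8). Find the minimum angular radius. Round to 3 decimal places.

The minimum enclosing circle is determined by three boundary points: P, S, T.
Their circumcentre is (4.5, -1) with r² = 81.25.
The farthest remaining point Q is at distance² 46.25 ≤ 81.25.
r = √(81.25) ≈ 9.014.

9.014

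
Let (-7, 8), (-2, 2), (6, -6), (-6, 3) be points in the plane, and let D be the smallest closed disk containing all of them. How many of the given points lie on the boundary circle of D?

2

By Welzl's lemma the MEC is supported by two points (diametrically opposite) or three points (on a circumcircle).
The farthest pair is (-7, 8)–(6, -6) with squared distance 365. The circle on this segment as diameter has centre (-0.5, 1) and r² = 365/4 = 91.25.
Check (-2, 2): distance² to centre = 3.25 ≤ 91.25, so it lies inside.
All remaining points lie in this disk, and no smaller disk contains both endpoints, so this is the minimum enclosing circle.
The points at distance exactly r from the centre are (-7, 8), (6, -6) — 2 points.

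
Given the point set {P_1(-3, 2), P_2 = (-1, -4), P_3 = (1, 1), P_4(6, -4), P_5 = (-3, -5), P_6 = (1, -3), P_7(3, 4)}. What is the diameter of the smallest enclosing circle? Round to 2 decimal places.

11.16

The minimum enclosing circle is determined by three boundary points: P_4, P_5, P_7.
Their circumcentre is (1.14, -1.26) with r² = 31.1272.
The farthest remaining point P_1 is at distance² 27.7672 ≤ 31.1272.
Diameter = 2r = 2√(31.1272) ≈ 11.16.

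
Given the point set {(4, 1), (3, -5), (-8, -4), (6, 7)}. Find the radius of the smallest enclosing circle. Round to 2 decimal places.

The minimum enclosing circle of a finite set is fixed by two of the points (as a diameter) or three (as a circumcircle).
The farthest pair is (-8, -4)–(6, 7) with squared distance 317. The circle on this segment as diameter has centre (-1, 1.5) and r² = 317/4 = 79.25.
Check (4, 1): distance² to centre = 25.25 ≤ 79.25, so it lies inside.
All remaining points lie in this disk, and no smaller disk contains both endpoints, so this is the minimum enclosing circle.
r = √(79.25) ≈ 8.90.

8.90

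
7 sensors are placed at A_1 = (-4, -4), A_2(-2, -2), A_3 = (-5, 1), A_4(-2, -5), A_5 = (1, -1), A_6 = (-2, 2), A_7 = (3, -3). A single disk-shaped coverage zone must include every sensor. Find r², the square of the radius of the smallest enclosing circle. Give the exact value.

A smallest enclosing disk is always determined by at most three of the input points on its boundary.
The farthest pair is A_3–A_7 with squared distance 80. The circle on this segment as diameter has centre (-1, -1) and r² = 80/4 = 20.
Check A_1: distance² to centre = 18 ≤ 20, so it lies inside.
All remaining points lie in this disk, and no smaller disk contains both endpoints, so this is the minimum enclosing circle.

20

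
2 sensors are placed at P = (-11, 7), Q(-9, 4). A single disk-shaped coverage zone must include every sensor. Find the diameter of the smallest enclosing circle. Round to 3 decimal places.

The smallest circle enclosing two points has them as diameter endpoints.
Centre = midpoint = (-10, 5.5); r² = |PQ|²/4 = 13/4 = 3.25.
Diameter = 2r = 2√(3.25) ≈ 3.606.

3.606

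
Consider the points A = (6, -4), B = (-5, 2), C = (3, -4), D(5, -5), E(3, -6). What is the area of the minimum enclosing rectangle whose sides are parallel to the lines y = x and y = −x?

42.5

In coordinates u = x + y, v = x − y the rectangle is axis-aligned; the map (x,y)→(u,v) scales areas by 2.
u-values: 2, -3, -1, 0, -3; range = 2 − (-3) = 5.
v-values: 10, -7, 7, 10, 9; range = 10 − (-7) = 17.
Area = (5 × 17) / 2 = 42.5.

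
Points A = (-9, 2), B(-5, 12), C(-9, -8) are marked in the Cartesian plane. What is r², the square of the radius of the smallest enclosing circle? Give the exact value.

Side lengths²: AB² = 116, AC² = 100, BC² = 416.
Since BC² = 416 ≥ 116 + 100 = 216, the angle opposite BC is not acute, so the smallest enclosing circle has BC as diameter.
Centre = midpoint of BC = (-7, 2), r² = 416/4 = 104.

104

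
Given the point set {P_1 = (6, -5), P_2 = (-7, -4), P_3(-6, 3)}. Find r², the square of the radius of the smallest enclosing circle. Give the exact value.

27625/529

Side lengths²: P_1P_2² = 170, P_1P_3² = 208, P_2P_3² = 50.
Since P_1P_3² = 208 < 170 + 50 = 220, the triangle is acute, so the smallest enclosing circle is the circumcircle.
Circumcentre = (-6/23, -32/23), r² = 27625/529.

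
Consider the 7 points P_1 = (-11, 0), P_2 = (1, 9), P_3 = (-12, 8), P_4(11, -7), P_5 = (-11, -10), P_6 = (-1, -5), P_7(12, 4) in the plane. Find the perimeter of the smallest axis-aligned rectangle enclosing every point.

Width = max x − min x = 12 − (-12) = 24.
Height = max y − min y = 9 − (-10) = 19.
Perimeter = 2(24 + 19) = 86.

86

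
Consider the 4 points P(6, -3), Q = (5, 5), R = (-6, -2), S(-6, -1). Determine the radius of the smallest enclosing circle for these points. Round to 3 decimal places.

6.662

The minimum enclosing circle of a finite set is fixed by two of the points (as a diameter) or three (as a circumcircle).
The minimum enclosing circle is determined by three boundary points: P, Q, R.
Their circumcentre is (9/38, 13/38) with r² = 32045/722.
The farthest remaining point S is at distance² 29385/722 ≤ 32045/722.
r = √(32045/722) ≈ 6.662.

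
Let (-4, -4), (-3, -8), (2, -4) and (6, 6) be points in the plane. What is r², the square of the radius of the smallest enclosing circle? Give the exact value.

The minimum enclosing circle of a finite set is fixed by two of the points (as a diameter) or three (as a circumcircle).
The farthest pair is (-3, -8)–(6, 6) with squared distance 277. The circle on this segment as diameter has centre (1.5, -1) and r² = 277/4 = 69.25.
Check (-4, -4): distance² to centre = 39.25 ≤ 69.25, so it lies inside.
All remaining points lie in this disk, and no smaller disk contains both endpoints, so this is the minimum enclosing circle.

69.25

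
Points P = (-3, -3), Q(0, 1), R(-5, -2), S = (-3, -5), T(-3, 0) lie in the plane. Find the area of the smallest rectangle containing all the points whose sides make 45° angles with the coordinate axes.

22.5

In coordinates u = x + y, v = x − y the rectangle is axis-aligned; the map (x,y)→(u,v) scales areas by 2.
u-values: -6, 1, -7, -8, -3; range = 1 − (-8) = 9.
v-values: 0, -1, -3, 2, -3; range = 2 − (-3) = 5.
Area = (9 × 5) / 2 = 22.5.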